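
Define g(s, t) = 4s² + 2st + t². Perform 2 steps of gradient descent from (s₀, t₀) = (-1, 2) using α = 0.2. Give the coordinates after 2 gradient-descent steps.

∇g = (8s + 2t, 2s + 2t)
Step 1: at (-1, 2), ∇g = (-4, 2) → (-1, 2) − 0.2·(-4, 2) = (-0.2, 1.6)
Step 2: at (-0.2, 1.6), ∇g = (1.6, 2.8) → (-0.2, 1.6) − 0.2·(1.6, 2.8) = (-0.52, 1.04)

(-0.52, 1.04)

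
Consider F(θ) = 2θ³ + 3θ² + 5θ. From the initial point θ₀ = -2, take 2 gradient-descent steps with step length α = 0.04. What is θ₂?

-3.960576

F′(θ) = 6θ² + 6θ + 5
Step 1: F′(-2) = 17; θ₁ = -2 − 0.04·17 = -2.68
Step 2: F′(-2.68) = 32.0144; θ₂ = -2.68 − 0.04·32.0144 = -3.960576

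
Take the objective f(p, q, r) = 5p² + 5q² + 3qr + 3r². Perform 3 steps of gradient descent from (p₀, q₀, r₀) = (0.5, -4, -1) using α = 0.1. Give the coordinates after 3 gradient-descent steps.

(0, -0.069, 0.164)

∇f = (10p, 10q + 3r, 3q + 6r)
(p₁, q₁, r₁) = (0.5, -4, -1) − 0.1·(5, -43, -18) = (0, 0.3, 0.8)
(p₂, q₂, r₂) = (0, 0.3, 0.8) − 0.1·(0, 5.4, 5.7) = (0, -0.24, 0.23)
(p₃, q₃, r₃) = (0, -0.24, 0.23) − 0.1·(0, -1.71, 0.66) = (0, -0.069, 0.164)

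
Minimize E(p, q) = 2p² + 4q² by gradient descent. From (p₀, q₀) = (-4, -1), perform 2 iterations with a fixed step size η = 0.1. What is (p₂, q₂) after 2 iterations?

∇E = (4p, 8q)
(p₁, q₁) = (-4, -1) − 0.1·(-16, -8) = (-2.4, -0.2)
(p₂, q₂) = (-2.4, -0.2) − 0.1·(-9.6, -1.6) = (-1.44, -0.04)

(-1.44, -0.04)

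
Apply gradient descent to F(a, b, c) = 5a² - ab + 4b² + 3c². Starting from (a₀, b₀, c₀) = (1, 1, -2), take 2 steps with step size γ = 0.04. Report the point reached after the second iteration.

∇F = (10a - b, -a + 8b, 6c)
(a₁, b₁, c₁) = (1, 1, -2) − 0.04·(9, 7, -12) = (0.64, 0.72, -1.52)
(a₂, b₂, c₂) = (0.64, 0.72, -1.52) − 0.04·(5.68, 5.12, -9.12) = (0.4128, 0.5152, -1.1552)

(0.4128, 0.5152, -1.1552)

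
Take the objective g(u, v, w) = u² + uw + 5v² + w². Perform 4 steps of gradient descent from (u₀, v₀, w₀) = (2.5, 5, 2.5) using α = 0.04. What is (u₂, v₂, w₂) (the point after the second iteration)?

∇g = (2u + w, 10v, u + 2w)
Step 1: at (2.5, 5, 2.5), ∇g = (7.5, 50, 7.5) → (2.5, 5, 2.5) − 0.04·(7.5, 50, 7.5) = (2.2, 3, 2.2)
Step 2: at (2.2, 3, 2.2), ∇g = (6.6, 30, 6.6) → (2.2, 3, 2.2) − 0.04·(6.6, 30, 6.6) = (1.936, 1.8, 1.936)

(1.936, 1.8, 1.936)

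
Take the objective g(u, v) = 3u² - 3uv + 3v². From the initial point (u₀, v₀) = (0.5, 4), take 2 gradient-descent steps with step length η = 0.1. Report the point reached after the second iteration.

∇g = (6u - 3v, -3u + 6v)
Step 1: at (0.5, 4), ∇g = (-9, 22.5) → (0.5, 4) − 0.1·(-9, 22.5) = (1.4, 1.75)
Step 2: at (1.4, 1.75), ∇g = (3.15, 6.3) → (1.4, 1.75) − 0.1·(3.15, 6.3) = (1.085, 1.12)

(1.085, 1.12)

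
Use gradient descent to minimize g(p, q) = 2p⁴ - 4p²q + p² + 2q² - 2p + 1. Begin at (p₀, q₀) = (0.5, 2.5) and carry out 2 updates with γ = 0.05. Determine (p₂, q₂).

∇g = (8p³ - 8pq + 2p - 2, -4p² + 4q)
Step 1: at (0.5, 2.5), ∇g = (-10, 9) → (0.5, 2.5) − 0.05·(-10, 9) = (1, 2.05)
Step 2: at (1, 2.05), ∇g = (-8.4, 4.2) → (1, 2.05) − 0.05·(-8.4, 4.2) = (1.42, 1.84)

(1.42, 1.84)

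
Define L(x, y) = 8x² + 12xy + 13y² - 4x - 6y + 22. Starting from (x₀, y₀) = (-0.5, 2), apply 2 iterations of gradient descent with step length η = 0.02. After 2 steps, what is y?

0.8736

∇L = (16x + 12y - 4, 12x + 26y - 6)
Step 1: at (-0.5, 2), ∇L = (12, 40) → (-0.5, 2) − 0.02·(12, 40) = (-0.74, 1.2)
Step 2: at (-0.74, 1.2), ∇L = (-1.44, 16.32) → (-0.74, 1.2) − 0.02·(-1.44, 16.32) = (-0.7112, 0.8736)
y = 0.8736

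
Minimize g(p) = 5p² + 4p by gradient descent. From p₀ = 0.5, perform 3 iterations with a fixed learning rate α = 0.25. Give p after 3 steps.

-3.4375

g′(p) = 10p + 4
p₁ = 0.5 − 0.25·9 = -1.75
p₂ = -1.75 − 0.25·(-13.5) = 1.625
p₃ = 1.625 − 0.25·20.25 = -3.4375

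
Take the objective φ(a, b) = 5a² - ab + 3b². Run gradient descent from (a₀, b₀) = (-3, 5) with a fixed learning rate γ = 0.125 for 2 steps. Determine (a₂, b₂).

(-0.234375, 0.390625)

∇φ = (10a - b, -a + 6b)
Step 1: at (-3, 5), ∇φ = (-35, 33) → (-3, 5) − 0.125·(-35, 33) = (1.375, 0.875)
Step 2: at (1.375, 0.875), ∇φ = (12.875, 3.875) → (1.375, 0.875) − 0.125·(12.875, 3.875) = (-0.234375, 0.390625)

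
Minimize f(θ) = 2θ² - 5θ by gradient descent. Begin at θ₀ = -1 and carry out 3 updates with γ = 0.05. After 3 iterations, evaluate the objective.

-0.470792

f′(θ) = 4θ - 5
θ₁ = -1 − 0.05·(-9) = -0.55
θ₂ = -0.55 − 0.05·(-7.2) = -0.19
θ₃ = -0.19 − 0.05·(-5.76) = 0.098
f(0.098) = -0.470792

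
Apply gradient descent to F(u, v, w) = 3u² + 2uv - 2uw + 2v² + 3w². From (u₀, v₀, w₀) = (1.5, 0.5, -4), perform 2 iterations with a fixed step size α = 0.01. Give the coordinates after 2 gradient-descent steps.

∇F = (6u + 2v - 2w, 2u + 4v, -2u + 6w)
(u₁, v₁, w₁) = (1.5, 0.5, -4) − 0.01·(18, 5, -27) = (1.32, 0.45, -3.73)
(u₂, v₂, w₂) = (1.32, 0.45, -3.73) − 0.01·(16.28, 4.44, -25.02) = (1.1572, 0.4056, -3.4798)

(1.1572, 0.4056, -3.4798)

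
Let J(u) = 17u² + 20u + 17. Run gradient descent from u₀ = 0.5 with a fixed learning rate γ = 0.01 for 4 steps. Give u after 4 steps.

J′(u) = 34u + 20
u₁ = 0.5 − 0.01·37 = 0.13
u₂ = 0.13 − 0.01·24.42 = -0.1142
u₃ = -0.1142 − 0.01·16.1172 = -0.275372
u₄ = -0.275372 − 0.01·10.637352 = -0.38174552

-0.38174552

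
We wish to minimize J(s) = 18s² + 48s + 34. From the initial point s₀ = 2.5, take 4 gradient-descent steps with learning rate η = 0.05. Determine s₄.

0.2368

J′(s) = 36s + 48
Step 1: J′(2.5) = 138; s₁ = 2.5 − 0.05·138 = -4.4
Step 2: J′(-4.4) = -110.4; s₂ = -4.4 − 0.05·(-110.4) = 1.12
Step 3: J′(1.12) = 88.32; s₃ = 1.12 − 0.05·88.32 = -3.296
Step 4: J′(-3.296) = -70.656; s₄ = -3.296 − 0.05·(-70.656) = 0.2368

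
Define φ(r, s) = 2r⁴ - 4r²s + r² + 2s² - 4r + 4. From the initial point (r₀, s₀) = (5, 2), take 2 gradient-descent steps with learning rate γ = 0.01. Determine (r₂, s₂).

(1.05476608, 3.529104)

∇φ = (8r³ - 8rs + 2r - 4, -4r² + 4s)
(r₁, s₁) = (5, 2) − 0.01·(926, -92) = (-4.26, 2.92)
(r₂, s₂) = (-4.26, 2.92) − 0.01·(-531.476608, -60.9104) = (1.05476608, 3.529104)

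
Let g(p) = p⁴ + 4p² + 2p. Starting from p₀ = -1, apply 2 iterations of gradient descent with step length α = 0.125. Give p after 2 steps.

g′(p) = 4p³ + 8p + 2
Step 1: g′(-1) = -10; p₁ = -1 − 0.125·(-10) = 0.25
Step 2: g′(0.25) = 4.0625; p₂ = 0.25 − 0.125·4.0625 = -0.2578125

-0.2578125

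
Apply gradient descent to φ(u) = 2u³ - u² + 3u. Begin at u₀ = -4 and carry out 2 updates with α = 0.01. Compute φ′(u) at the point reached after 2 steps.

289.351840593816

φ′(u) = 6u² - 2u + 3
Step 1: φ′(-4) = 107; u₁ = -4 − 0.01·107 = -5.07
Step 2: φ′(-5.07) = 167.3694; u₂ = -5.07 − 0.01·167.3694 = -6.743694
φ′(u) at (-6.743694) = 289.351840593816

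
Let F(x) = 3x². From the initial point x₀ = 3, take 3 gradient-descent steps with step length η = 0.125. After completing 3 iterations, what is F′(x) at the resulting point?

0.28125

F′(x) = 6x
Step 1: F′(3) = 18; x₁ = 3 − 0.125·18 = 0.75
Step 2: F′(0.75) = 4.5; x₂ = 0.75 − 0.125·4.5 = 0.1875
Step 3: F′(0.1875) = 1.125; x₃ = 0.1875 − 0.125·1.125 = 0.046875
F′(x) at (0.046875) = 0.28125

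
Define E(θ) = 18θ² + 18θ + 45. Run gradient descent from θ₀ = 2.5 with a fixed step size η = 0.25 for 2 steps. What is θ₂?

191.5

E′(θ) = 36θ + 18
θ₁ = 2.5 − 0.25·108 = -24.5
θ₂ = -24.5 − 0.25·(-864) = 191.5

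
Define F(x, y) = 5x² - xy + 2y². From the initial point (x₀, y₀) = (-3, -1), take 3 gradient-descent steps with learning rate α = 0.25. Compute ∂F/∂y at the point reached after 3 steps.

∇F = (10x - y, -x + 4y)
(x₁, y₁) = (-3, -1) − 0.25·(-29, -1) = (4.25, -0.75)
(x₂, y₂) = (4.25, -0.75) − 0.25·(43.25, -7.25) = (-6.5625, 1.0625)
(x₃, y₃) = (-6.5625, 1.0625) − 0.25·(-66.6875, 10.8125) = (10.109375, -1.640625)
∂F/∂y at (10.109375, -1.640625) = -16.671875

-16.671875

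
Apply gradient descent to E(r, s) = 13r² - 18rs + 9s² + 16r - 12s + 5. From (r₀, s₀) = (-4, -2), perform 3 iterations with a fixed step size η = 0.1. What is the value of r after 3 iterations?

∇E = (26r - 18s + 16, -18r + 18s - 12)
(r₁, s₁) = (-4, -2) − 0.1·(-52, 24) = (1.2, -4.4)
(r₂, s₂) = (1.2, -4.4) − 0.1·(126.4, -112.8) = (-11.44, 6.88)
(r₃, s₃) = (-11.44, 6.88) − 0.1·(-405.28, 317.76) = (29.088, -24.896)
r = 29.088

29.088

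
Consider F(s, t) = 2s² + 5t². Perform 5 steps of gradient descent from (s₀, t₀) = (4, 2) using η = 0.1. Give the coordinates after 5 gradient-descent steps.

(0.31104, 0)

∇F = (4s, 10t)
Step 1: at (4, 2), ∇F = (16, 20) → (4, 2) − 0.1·(16, 20) = (2.4, 0)
Step 2: at (2.4, 0), ∇F = (9.6, 0) → (2.4, 0) − 0.1·(9.6, 0) = (1.44, 0)
Step 3: at (1.44, 0), ∇F = (5.76, 0) → (1.44, 0) − 0.1·(5.76, 0) = (0.864, 0)
Step 4: at (0.864, 0), ∇F = (3.456, 0) → (0.864, 0) − 0.1·(3.456, 0) = (0.5184, 0)
Step 5: at (0.5184, 0), ∇F = (2.0736, 0) → (0.5184, 0) − 0.1·(2.0736, 0) = (0.31104, 0)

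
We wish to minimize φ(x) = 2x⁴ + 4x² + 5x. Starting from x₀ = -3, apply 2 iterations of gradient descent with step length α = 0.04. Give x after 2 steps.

φ′(x) = 8x³ + 8x + 5
Step 1: φ′(-3) = -235; x₁ = -3 − 0.04·(-235) = 6.4
Step 2: φ′(6.4) = 2153.352; x₂ = 6.4 − 0.04·2153.352 = -79.73408

-79.73408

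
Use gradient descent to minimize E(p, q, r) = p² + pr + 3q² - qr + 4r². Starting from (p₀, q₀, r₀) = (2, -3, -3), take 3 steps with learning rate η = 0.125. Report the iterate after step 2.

(1.484375, -0.359375, -0.375)

∇E = (2p + r, 6q - r, p - q + 8r)
(p₁, q₁, r₁) = (2, -3, -3) − 0.125·(1, -15, -19) = (1.875, -1.125, -0.625)
(p₂, q₂, r₂) = (1.875, -1.125, -0.625) − 0.125·(3.125, -6.125, -2) = (1.484375, -0.359375, -0.375)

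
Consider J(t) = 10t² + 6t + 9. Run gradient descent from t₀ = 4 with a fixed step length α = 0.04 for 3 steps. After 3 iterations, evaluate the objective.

J′(t) = 20t + 6
Step 1: J′(4) = 86; t₁ = 4 − 0.04·86 = 0.56
Step 2: J′(0.56) = 17.2; t₂ = 0.56 − 0.04·17.2 = -0.128
Step 3: J′(-0.128) = 3.44; t₃ = -0.128 − 0.04·3.44 = -0.2656
J(-0.2656) = 8.1118336

8.1118336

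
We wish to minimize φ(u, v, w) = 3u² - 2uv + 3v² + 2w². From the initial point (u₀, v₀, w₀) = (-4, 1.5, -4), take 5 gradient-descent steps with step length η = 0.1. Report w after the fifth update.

∇φ = (6u - 2v, -2u + 6v, 4w)
Step 1: at (-4, 1.5, -4), ∇φ = (-27, 17, -16) → (-4, 1.5, -4) − 0.1·(-27, 17, -16) = (-1.3, -0.2, -2.4)
Step 2: at (-1.3, -0.2, -2.4), ∇φ = (-7.4, 1.4, -9.6) → (-1.3, -0.2, -2.4) − 0.1·(-7.4, 1.4, -9.6) = (-0.56, -0.34, -1.44)
Step 3: at (-0.56, -0.34, -1.44), ∇φ = (-2.68, -0.92, -5.76) → (-0.56, -0.34, -1.44) − 0.1·(-2.68, -0.92, -5.76) = (-0.292, -0.248, -0.864)
Step 4: at (-0.292, -0.248, -0.864), ∇φ = (-1.256, -0.904, -3.456) → (-0.292, -0.248, -0.864) − 0.1·(-1.256, -0.904, -3.456) = (-0.1664, -0.1576, -0.5184)
Step 5: at (-0.1664, -0.1576, -0.5184), ∇φ = (-0.6832, -0.6128, -2.0736) → (-0.1664, -0.1576, -0.5184) − 0.1·(-0.6832, -0.6128, -2.0736) = (-0.09808, -0.09632, -0.31104)
w = -0.31104

-0.31104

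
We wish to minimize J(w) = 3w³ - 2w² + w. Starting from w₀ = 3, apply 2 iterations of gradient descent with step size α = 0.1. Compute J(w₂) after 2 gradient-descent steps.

J′(w) = 9w² - 4w + 1
Step 1: J′(3) = 70; w₁ = 3 − 0.1·70 = -4
Step 2: J′(-4) = 161; w₂ = -4 − 0.1·161 = -20.1
J(-20.1) = -25189.923

-25189.923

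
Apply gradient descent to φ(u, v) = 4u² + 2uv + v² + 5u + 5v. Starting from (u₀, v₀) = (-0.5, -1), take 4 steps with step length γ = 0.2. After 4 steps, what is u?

∇φ = (8u + 2v + 5, 2u + 2v + 5)
(u₁, v₁) = (-0.5, -1) − 0.2·(-1, 2) = (-0.3, -1.4)
(u₂, v₂) = (-0.3, -1.4) − 0.2·(-0.2, 1.6) = (-0.26, -1.72)
(u₃, v₃) = (-0.26, -1.72) − 0.2·(-0.52, 1.04) = (-0.156, -1.928)
(u₄, v₄) = (-0.156, -1.928) − 0.2·(-0.104, 0.832) = (-0.1352, -2.0944)
u = -0.1352

-0.1352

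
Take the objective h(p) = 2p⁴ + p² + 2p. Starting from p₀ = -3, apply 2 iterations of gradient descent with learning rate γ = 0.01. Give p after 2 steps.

h′(p) = 8p³ + 2p + 2
p₁ = -3 − 0.01·(-220) = -0.8
p₂ = -0.8 − 0.01·(-3.696) = -0.76304

-0.76304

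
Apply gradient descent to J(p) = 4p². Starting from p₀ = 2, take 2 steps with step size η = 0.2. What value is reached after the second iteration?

0.72

J′(p) = 8p
p₁ = 2 − 0.2·16 = -1.2
p₂ = -1.2 − 0.2·(-9.6) = 0.72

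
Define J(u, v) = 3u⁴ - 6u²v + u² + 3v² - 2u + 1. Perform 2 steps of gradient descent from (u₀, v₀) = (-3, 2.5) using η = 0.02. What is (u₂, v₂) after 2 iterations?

∇J = (12u³ - 12uv + 2u - 2, -6u² + 6v)
Step 1: at (-3, 2.5), ∇J = (-242, -39) → (-3, 2.5) − 0.02·(-242, -39) = (1.84, 3.28)
Step 2: at (1.84, 3.28), ∇J = (4.011648, -0.6336) → (1.84, 3.28) − 0.02·(4.011648, -0.6336) = (1.75976704, 3.292672)

(1.75976704, 3.292672)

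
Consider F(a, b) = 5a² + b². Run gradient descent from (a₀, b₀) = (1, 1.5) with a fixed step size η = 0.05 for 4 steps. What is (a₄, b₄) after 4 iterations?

(0.0625, 0.98415)

∇F = (10a, 2b)
Step 1: at (1, 1.5), ∇F = (10, 3) → (1, 1.5) − 0.05·(10, 3) = (0.5, 1.35)
Step 2: at (0.5, 1.35), ∇F = (5, 2.7) → (0.5, 1.35) − 0.05·(5, 2.7) = (0.25, 1.215)
Step 3: at (0.25, 1.215), ∇F = (2.5, 2.43) → (0.25, 1.215) − 0.05·(2.5, 2.43) = (0.125, 1.0935)
Step 4: at (0.125, 1.0935), ∇F = (1.25, 2.187) → (0.125, 1.0935) − 0.05·(1.25, 2.187) = (0.0625, 0.98415)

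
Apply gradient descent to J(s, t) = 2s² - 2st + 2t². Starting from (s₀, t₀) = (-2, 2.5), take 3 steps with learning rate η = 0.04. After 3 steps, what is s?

∇J = (4s - 2t, -2s + 4t)
Step 1: at (-2, 2.5), ∇J = (-13, 14) → (-2, 2.5) − 0.04·(-13, 14) = (-1.48, 1.94)
Step 2: at (-1.48, 1.94), ∇J = (-9.8, 10.72) → (-1.48, 1.94) − 0.04·(-9.8, 10.72) = (-1.088, 1.5112)
Step 3: at (-1.088, 1.5112), ∇J = (-7.3744, 8.2208) → (-1.088, 1.5112) − 0.04·(-7.3744, 8.2208) = (-0.793024, 1.182368)
s = -0.793024

-0.793024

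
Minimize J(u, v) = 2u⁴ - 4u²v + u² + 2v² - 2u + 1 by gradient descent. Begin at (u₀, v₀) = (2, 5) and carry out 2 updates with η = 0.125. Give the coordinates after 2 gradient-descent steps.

∇J = (8u³ - 8uv + 2u - 2, -4u² + 4v)
(u₁, v₁) = (2, 5) − 0.125·(-14, 4) = (3.75, 4.5)
(u₂, v₂) = (3.75, 4.5) − 0.125·(292.375, -38.25) = (-32.796875, 9.28125)

(-32.796875, 9.28125)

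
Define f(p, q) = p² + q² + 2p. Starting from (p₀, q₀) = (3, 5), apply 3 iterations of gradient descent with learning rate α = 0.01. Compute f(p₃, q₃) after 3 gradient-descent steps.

35.319537615424

∇f = (2p + 2, 2q)
(p₁, q₁) = (3, 5) − 0.01·(8, 10) = (2.92, 4.9)
(p₂, q₂) = (2.92, 4.9) − 0.01·(7.84, 9.8) = (2.8416, 4.802)
(p₃, q₃) = (2.8416, 4.802) − 0.01·(7.6832, 9.604) = (2.764768, 4.70596)
f(2.764768, 4.70596) = 35.319537615424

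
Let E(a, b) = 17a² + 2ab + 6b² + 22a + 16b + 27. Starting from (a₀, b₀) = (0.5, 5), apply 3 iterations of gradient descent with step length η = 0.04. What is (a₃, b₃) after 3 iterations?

(-0.735136, -0.352256)

∇E = (34a + 2b + 22, 2a + 12b + 16)
(a₁, b₁) = (0.5, 5) − 0.04·(49, 77) = (-1.46, 1.92)
(a₂, b₂) = (-1.46, 1.92) − 0.04·(-23.8, 36.12) = (-0.508, 0.4752)
(a₃, b₃) = (-0.508, 0.4752) − 0.04·(5.6784, 20.6864) = (-0.735136, -0.352256)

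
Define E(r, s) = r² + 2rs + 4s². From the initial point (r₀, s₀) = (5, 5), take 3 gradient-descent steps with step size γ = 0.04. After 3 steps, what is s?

∇E = (2r + 2s, 2r + 8s)
(r₁, s₁) = (5, 5) − 0.04·(20, 50) = (4.2, 3)
(r₂, s₂) = (4.2, 3) − 0.04·(14.4, 32.4) = (3.624, 1.704)
(r₃, s₃) = (3.624, 1.704) − 0.04·(10.656, 20.88) = (3.19776, 0.8688)
s = 0.8688

0.8688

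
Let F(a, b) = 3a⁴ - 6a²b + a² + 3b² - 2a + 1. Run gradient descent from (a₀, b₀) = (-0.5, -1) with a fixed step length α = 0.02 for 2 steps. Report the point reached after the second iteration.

(-0.17338664, -0.737908)

∇F = (12a³ - 12ab + 2a - 2, -6a² + 6b)
Step 1: at (-0.5, -1), ∇F = (-10.5, -7.5) → (-0.5, -1) − 0.02·(-10.5, -7.5) = (-0.29, -0.85)
Step 2: at (-0.29, -0.85), ∇F = (-5.830668, -5.6046) → (-0.29, -0.85) − 0.02·(-5.830668, -5.6046) = (-0.17338664, -0.737908)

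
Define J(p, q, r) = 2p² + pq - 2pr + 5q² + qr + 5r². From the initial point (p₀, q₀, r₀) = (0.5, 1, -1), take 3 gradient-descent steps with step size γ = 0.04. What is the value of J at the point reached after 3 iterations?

∇J = (4p + q - 2r, p + 10q + r, -2p + q + 10r)
Step 1: at (0.5, 1, -1), ∇J = (5, 9.5, -10) → (0.5, 1, -1) − 0.04·(5, 9.5, -10) = (0.3, 0.62, -0.6)
Step 2: at (0.3, 0.62, -0.6), ∇J = (3.02, 5.9, -5.98) → (0.3, 0.62, -0.6) − 0.04·(3.02, 5.9, -5.98) = (0.1792, 0.384, -0.3608)
Step 3: at (0.1792, 0.384, -0.3608), ∇J = (1.8224, 3.6584, -3.5824) → (0.1792, 0.384, -0.3608) − 0.04·(1.8224, 3.6584, -3.5824) = (0.106304, 0.237664, -0.217504)
J(0.106304, 0.237664, -0.217504) = 0.561376769024

0.561376769024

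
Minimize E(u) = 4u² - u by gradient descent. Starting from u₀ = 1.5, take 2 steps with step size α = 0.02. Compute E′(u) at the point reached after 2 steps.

E′(u) = 8u - 1
Step 1: E′(1.5) = 11; u₁ = 1.5 − 0.02·11 = 1.28
Step 2: E′(1.28) = 9.24; u₂ = 1.28 − 0.02·9.24 = 1.0952
E′(u) at (1.0952) = 7.7616

7.7616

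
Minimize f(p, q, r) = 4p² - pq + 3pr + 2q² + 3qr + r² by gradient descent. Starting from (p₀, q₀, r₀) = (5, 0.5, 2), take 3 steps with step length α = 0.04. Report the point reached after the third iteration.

(1.317664, 0.258464, 0.324832)

∇f = (8p - q + 3r, -p + 4q + 3r, 3p + 3q + 2r)
(p₁, q₁, r₁) = (5, 0.5, 2) − 0.04·(45.5, 3, 20.5) = (3.18, 0.38, 1.18)
(p₂, q₂, r₂) = (3.18, 0.38, 1.18) − 0.04·(28.6, 1.88, 13.04) = (2.036, 0.3048, 0.6584)
(p₃, q₃, r₃) = (2.036, 0.3048, 0.6584) − 0.04·(17.9584, 1.1584, 8.3392) = (1.317664, 0.258464, 0.324832)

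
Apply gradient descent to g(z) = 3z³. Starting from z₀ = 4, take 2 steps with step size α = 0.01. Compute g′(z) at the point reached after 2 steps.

34.934341238784

g′(z) = 9z²
z₁ = 4 − 0.01·144 = 2.56
z₂ = 2.56 − 0.01·58.9824 = 1.970176
g′(z) at (1.970176) = 34.934341238784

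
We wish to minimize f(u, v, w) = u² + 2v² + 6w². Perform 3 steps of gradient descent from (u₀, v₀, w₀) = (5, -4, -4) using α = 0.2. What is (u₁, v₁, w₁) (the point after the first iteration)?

(3, -0.8, 5.6)

∇f = (2u, 4v, 12w)
(u₁, v₁, w₁) = (5, -4, -4) − 0.2·(10, -16, -48) = (3, -0.8, 5.6)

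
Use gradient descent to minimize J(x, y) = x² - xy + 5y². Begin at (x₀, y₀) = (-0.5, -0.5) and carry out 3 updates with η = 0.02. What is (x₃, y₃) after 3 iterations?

∇J = (2x - y, -x + 10y)
Step 1: at (-0.5, -0.5), ∇J = (-0.5, -4.5) → (-0.5, -0.5) − 0.02·(-0.5, -4.5) = (-0.49, -0.41)
Step 2: at (-0.49, -0.41), ∇J = (-0.57, -3.61) → (-0.49, -0.41) − 0.02·(-0.57, -3.61) = (-0.4786, -0.3378)
Step 3: at (-0.4786, -0.3378), ∇J = (-0.6194, -2.8994) → (-0.4786, -0.3378) − 0.02·(-0.6194, -2.8994) = (-0.466212, -0.279812)

(-0.466212, -0.279812)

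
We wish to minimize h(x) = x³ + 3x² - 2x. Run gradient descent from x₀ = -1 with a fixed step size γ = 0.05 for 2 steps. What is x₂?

h′(x) = 3x² + 6x - 2
Step 1: h′(-1) = -5; x₁ = -1 − 0.05·(-5) = -0.75
Step 2: h′(-0.75) = -4.8125; x₂ = -0.75 − 0.05·(-4.8125) = -0.509375

-0.509375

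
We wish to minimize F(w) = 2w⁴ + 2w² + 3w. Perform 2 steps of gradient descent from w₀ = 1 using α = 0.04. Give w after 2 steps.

F′(w) = 8w³ + 4w + 3
w₁ = 1 − 0.04·15 = 0.4
w₂ = 0.4 − 0.04·5.112 = 0.19552

0.19552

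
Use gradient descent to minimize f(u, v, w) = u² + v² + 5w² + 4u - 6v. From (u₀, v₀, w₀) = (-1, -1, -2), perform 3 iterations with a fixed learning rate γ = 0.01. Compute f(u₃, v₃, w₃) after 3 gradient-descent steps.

∇f = (2u + 4, 2v - 6, 10w)
(u₁, v₁, w₁) = (-1, -1, -2) − 0.01·(2, -8, -20) = (-1.02, -0.92, -1.8)
(u₂, v₂, w₂) = (-1.02, -0.92, -1.8) − 0.01·(1.96, -7.84, -18) = (-1.0396, -0.8416, -1.62)
(u₃, v₃, w₃) = (-1.0396, -0.8416, -1.62) − 0.01·(1.9208, -7.6832, -16.2) = (-1.058808, -0.764768, -1.458)
f(-1.058808, -0.764768, -1.458) = 12.688140474688

12.688140474688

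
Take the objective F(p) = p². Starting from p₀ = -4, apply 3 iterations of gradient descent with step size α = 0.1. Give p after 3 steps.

-2.048

F′(p) = 2p
Step 1: F′(-4) = -8; p₁ = -4 − 0.1·(-8) = -3.2
Step 2: F′(-3.2) = -6.4; p₂ = -3.2 − 0.1·(-6.4) = -2.56
Step 3: F′(-2.56) = -5.12; p₃ = -2.56 − 0.1·(-5.12) = -2.048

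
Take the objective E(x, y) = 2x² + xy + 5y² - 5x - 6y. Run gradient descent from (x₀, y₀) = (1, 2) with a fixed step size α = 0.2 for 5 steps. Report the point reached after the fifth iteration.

(0.8512, -1.21824)

∇E = (4x + y - 5, x + 10y - 6)
(x₁, y₁) = (1, 2) − 0.2·(1, 15) = (0.8, -1)
(x₂, y₂) = (0.8, -1) − 0.2·(-2.8, -15.2) = (1.36, 2.04)
(x₃, y₃) = (1.36, 2.04) − 0.2·(2.48, 15.76) = (0.864, -1.112)
(x₄, y₄) = (0.864, -1.112) − 0.2·(-2.656, -16.256) = (1.3952, 2.1392)
(x₅, y₅) = (1.3952, 2.1392) − 0.2·(2.72, 16.7872) = (0.8512, -1.21824)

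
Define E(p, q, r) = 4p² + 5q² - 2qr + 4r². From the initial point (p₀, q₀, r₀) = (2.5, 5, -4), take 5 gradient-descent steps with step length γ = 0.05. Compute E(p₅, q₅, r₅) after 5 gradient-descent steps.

∇E = (8p, 10q - 2r, -2q + 8r)
Step 1: at (2.5, 5, -4), ∇E = (20, 58, -42) → (2.5, 5, -4) − 0.05·(20, 58, -42) = (1.5, 2.1, -1.9)
Step 2: at (1.5, 2.1, -1.9), ∇E = (12, 24.8, -19.4) → (1.5, 2.1, -1.9) − 0.05·(12, 24.8, -19.4) = (0.9, 0.86, -0.93)
Step 3: at (0.9, 0.86, -0.93), ∇E = (7.2, 10.46, -9.16) → (0.9, 0.86, -0.93) − 0.05·(7.2, 10.46, -9.16) = (0.54, 0.337, -0.472)
Step 4: at (0.54, 0.337, -0.472), ∇E = (4.32, 4.314, -4.45) → (0.54, 0.337, -0.472) − 0.05·(4.32, 4.314, -4.45) = (0.324, 0.1213, -0.2495)
Step 5: at (0.324, 0.1213, -0.2495), ∇E = (2.592, 1.712, -2.2386) → (0.324, 0.1213, -0.2495) − 0.05·(2.592, 1.712, -2.2386) = (0.1944, 0.0357, -0.13757)
E(0.1944, 0.0357, -0.13757) = 0.2430624076

0.2430624076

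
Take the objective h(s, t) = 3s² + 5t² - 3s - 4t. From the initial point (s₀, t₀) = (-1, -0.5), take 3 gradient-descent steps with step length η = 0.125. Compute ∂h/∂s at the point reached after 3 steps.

-0.140625

∇h = (6s - 3, 10t - 4)
(s₁, t₁) = (-1, -0.5) − 0.125·(-9, -9) = (0.125, 0.625)
(s₂, t₂) = (0.125, 0.625) − 0.125·(-2.25, 2.25) = (0.40625, 0.34375)
(s₃, t₃) = (0.40625, 0.34375) − 0.125·(-0.5625, -0.5625) = (0.4765625, 0.4140625)
∂h/∂s at (0.4765625, 0.4140625) = -0.140625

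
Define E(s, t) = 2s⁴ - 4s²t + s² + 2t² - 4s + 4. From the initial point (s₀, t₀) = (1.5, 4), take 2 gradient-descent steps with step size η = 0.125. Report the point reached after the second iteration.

∇E = (8s³ - 8st + 2s - 4, -4s² + 4t)
(s₁, t₁) = (1.5, 4) − 0.125·(-22, 7) = (4.25, 3.125)
(s₂, t₂) = (4.25, 3.125) − 0.125·(512.375, -59.75) = (-59.796875, 10.59375)

(-59.796875, 10.59375)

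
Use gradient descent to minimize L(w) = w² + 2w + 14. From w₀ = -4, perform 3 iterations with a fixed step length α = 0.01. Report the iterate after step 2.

L′(w) = 2w + 2
w₁ = -4 − 0.01·(-6) = -3.94
w₂ = -3.94 − 0.01·(-5.88) = -3.8812

-3.8812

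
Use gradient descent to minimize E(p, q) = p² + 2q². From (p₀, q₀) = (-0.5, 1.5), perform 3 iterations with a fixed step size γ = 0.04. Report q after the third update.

0.889056

∇E = (2p, 4q)
Step 1: at (-0.5, 1.5), ∇E = (-1, 6) → (-0.5, 1.5) − 0.04·(-1, 6) = (-0.46, 1.26)
Step 2: at (-0.46, 1.26), ∇E = (-0.92, 5.04) → (-0.46, 1.26) − 0.04·(-0.92, 5.04) = (-0.4232, 1.0584)
Step 3: at (-0.4232, 1.0584), ∇E = (-0.8464, 4.2336) → (-0.4232, 1.0584) − 0.04·(-0.8464, 4.2336) = (-0.389344, 0.889056)
q = 0.889056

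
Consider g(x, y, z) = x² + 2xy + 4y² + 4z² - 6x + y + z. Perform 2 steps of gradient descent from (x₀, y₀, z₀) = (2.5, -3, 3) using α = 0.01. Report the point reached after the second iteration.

(2.635, -2.6558, 2.52)

∇g = (2x + 2y - 6, 2x + 8y + 1, 8z + 1)
(x₁, y₁, z₁) = (2.5, -3, 3) − 0.01·(-7, -18, 25) = (2.57, -2.82, 2.75)
(x₂, y₂, z₂) = (2.57, -2.82, 2.75) − 0.01·(-6.5, -16.42, 23) = (2.635, -2.6558, 2.52)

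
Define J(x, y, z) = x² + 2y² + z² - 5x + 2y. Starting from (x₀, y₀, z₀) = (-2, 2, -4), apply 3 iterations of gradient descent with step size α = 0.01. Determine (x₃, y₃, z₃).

∇J = (2x - 5, 4y + 2, 2z)
Step 1: at (-2, 2, -4), ∇J = (-9, 10, -8) → (-2, 2, -4) − 0.01·(-9, 10, -8) = (-1.91, 1.9, -3.92)
Step 2: at (-1.91, 1.9, -3.92), ∇J = (-8.82, 9.6, -7.84) → (-1.91, 1.9, -3.92) − 0.01·(-8.82, 9.6, -7.84) = (-1.8218, 1.804, -3.8416)
Step 3: at (-1.8218, 1.804, -3.8416), ∇J = (-8.6436, 9.216, -7.6832) → (-1.8218, 1.804, -3.8416) − 0.01·(-8.6436, 9.216, -7.6832) = (-1.735364, 1.71184, -3.764768)

(-1.735364, 1.71184, -3.764768)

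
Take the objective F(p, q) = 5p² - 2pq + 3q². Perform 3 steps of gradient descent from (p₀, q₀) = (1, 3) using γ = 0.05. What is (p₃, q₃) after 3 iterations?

(0.472, 1.196)

∇F = (10p - 2q, -2p + 6q)
(p₁, q₁) = (1, 3) − 0.05·(4, 16) = (0.8, 2.2)
(p₂, q₂) = (0.8, 2.2) − 0.05·(3.6, 11.6) = (0.62, 1.62)
(p₃, q₃) = (0.62, 1.62) − 0.05·(2.96, 8.48) = (0.472, 1.196)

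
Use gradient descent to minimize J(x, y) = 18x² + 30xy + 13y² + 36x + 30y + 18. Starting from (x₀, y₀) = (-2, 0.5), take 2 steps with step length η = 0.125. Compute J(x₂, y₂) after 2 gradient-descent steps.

∇J = (36x + 30y + 36, 30x + 26y + 30)
Step 1: at (-2, 0.5), ∇J = (-21, -17) → (-2, 0.5) − 0.125·(-21, -17) = (0.625, 2.625)
Step 2: at (0.625, 2.625), ∇J = (137.25, 117) → (0.625, 2.625) − 0.125·(137.25, 117) = (-16.53125, -12)
J(-16.53125, -12) = 11805.205078125

11805.205078125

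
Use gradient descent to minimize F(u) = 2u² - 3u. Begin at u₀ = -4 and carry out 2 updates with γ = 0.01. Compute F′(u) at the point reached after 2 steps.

F′(u) = 4u - 3
u₁ = -4 − 0.01·(-19) = -3.81
u₂ = -3.81 − 0.01·(-18.24) = -3.6276
F′(u) at (-3.6276) = -17.5104

-17.5104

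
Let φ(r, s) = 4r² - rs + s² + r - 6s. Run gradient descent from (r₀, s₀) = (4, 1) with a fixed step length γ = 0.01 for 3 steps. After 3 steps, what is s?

∇φ = (8r - s + 1, -r + 2s - 6)
(r₁, s₁) = (4, 1) − 0.01·(32, -8) = (3.68, 1.08)
(r₂, s₂) = (3.68, 1.08) − 0.01·(29.36, -7.52) = (3.3864, 1.1552)
(r₃, s₃) = (3.3864, 1.1552) − 0.01·(26.936, -7.076) = (3.11704, 1.22596)
s = 1.22596

1.22596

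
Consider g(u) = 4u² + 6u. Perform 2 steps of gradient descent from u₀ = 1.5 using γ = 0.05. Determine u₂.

0.06

g′(u) = 8u + 6
u₁ = 1.5 − 0.05·18 = 0.6
u₂ = 0.6 − 0.05·10.8 = 0.06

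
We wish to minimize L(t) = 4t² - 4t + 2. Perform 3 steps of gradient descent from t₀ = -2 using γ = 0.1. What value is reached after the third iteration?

0.48

L′(t) = 8t - 4
t₁ = -2 − 0.1·(-20) = 0
t₂ = 0 − 0.1·(-4) = 0.4
t₃ = 0.4 − 0.1·(-0.8) = 0.48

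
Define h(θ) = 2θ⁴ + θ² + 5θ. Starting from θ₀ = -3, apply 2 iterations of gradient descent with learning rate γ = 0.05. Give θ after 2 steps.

h′(θ) = 8θ³ + 2θ + 5
Step 1: h′(-3) = -217; θ₁ = -3 − 0.05·(-217) = 7.85
Step 2: h′(7.85) = 3890.593; θ₂ = 7.85 − 0.05·3890.593 = -186.67965

-186.67965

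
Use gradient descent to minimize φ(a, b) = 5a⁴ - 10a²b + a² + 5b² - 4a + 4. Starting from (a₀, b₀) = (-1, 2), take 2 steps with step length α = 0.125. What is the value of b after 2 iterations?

9.265625

∇φ = (20a³ - 20ab + 2a - 4, -10a² + 10b)
(a₁, b₁) = (-1, 2) − 0.125·(14, 10) = (-2.75, 0.75)
(a₂, b₂) = (-2.75, 0.75) − 0.125·(-384.1875, -68.125) = (45.2734375, 9.265625)
b = 9.265625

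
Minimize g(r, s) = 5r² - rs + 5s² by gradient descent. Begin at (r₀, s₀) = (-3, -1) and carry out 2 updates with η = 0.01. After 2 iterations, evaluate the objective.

∇g = (10r - s, -r + 10s)
(r₁, s₁) = (-3, -1) − 0.01·(-29, -7) = (-2.71, -0.93)
(r₂, s₂) = (-2.71, -0.93) − 0.01·(-26.17, -6.59) = (-2.4483, -0.8641)
g(-2.4483, -0.8641) = 31.58863247

31.58863247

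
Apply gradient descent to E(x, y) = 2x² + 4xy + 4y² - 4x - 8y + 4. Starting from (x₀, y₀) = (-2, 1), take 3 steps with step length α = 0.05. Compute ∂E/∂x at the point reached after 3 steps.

-2.368

∇E = (4x + 4y - 4, 4x + 8y - 8)
Step 1: at (-2, 1), ∇E = (-8, -8) → (-2, 1) − 0.05·(-8, -8) = (-1.6, 1.4)
Step 2: at (-1.6, 1.4), ∇E = (-4.8, -3.2) → (-1.6, 1.4) − 0.05·(-4.8, -3.2) = (-1.36, 1.56)
Step 3: at (-1.36, 1.56), ∇E = (-3.2, -0.96) → (-1.36, 1.56) − 0.05·(-3.2, -0.96) = (-1.2, 1.608)
∂E/∂x at (-1.2, 1.608) = -2.368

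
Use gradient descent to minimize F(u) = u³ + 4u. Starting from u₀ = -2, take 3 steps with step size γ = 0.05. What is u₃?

-6.9918464

F′(u) = 3u² + 4
u₁ = -2 − 0.05·16 = -2.8
u₂ = -2.8 − 0.05·27.52 = -4.176
u₃ = -4.176 − 0.05·56.316928 = -6.9918464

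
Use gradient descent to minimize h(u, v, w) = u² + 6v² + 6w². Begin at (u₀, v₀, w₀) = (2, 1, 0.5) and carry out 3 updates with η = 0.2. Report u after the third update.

∇h = (2u, 12v, 12w)
Step 1: at (2, 1, 0.5), ∇h = (4, 12, 6) → (2, 1, 0.5) − 0.2·(4, 12, 6) = (1.2, -1.4, -0.7)
Step 2: at (1.2, -1.4, -0.7), ∇h = (2.4, -16.8, -8.4) → (1.2, -1.4, -0.7) − 0.2·(2.4, -16.8, -8.4) = (0.72, 1.96, 0.98)
Step 3: at (0.72, 1.96, 0.98), ∇h = (1.44, 23.52, 11.76) → (0.72, 1.96, 0.98) − 0.2·(1.44, 23.52, 11.76) = (0.432, -2.744, -1.372)
u = 0.432

0.432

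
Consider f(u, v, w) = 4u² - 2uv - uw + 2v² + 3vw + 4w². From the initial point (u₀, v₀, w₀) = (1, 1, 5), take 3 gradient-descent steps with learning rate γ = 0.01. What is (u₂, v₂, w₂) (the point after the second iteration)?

(0.9732, 0.6792, 4.1986)

∇f = (8u - 2v - w, -2u + 4v + 3w, -u + 3v + 8w)
Step 1: at (1, 1, 5), ∇f = (1, 17, 42) → (1, 1, 5) − 0.01·(1, 17, 42) = (0.99, 0.83, 4.58)
Step 2: at (0.99, 0.83, 4.58), ∇f = (1.68, 15.08, 38.14) → (0.99, 0.83, 4.58) − 0.01·(1.68, 15.08, 38.14) = (0.9732, 0.6792, 4.1986)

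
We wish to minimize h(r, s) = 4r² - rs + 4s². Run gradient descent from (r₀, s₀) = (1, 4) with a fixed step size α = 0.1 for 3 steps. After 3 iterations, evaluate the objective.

0.031914

∇h = (8r - s, -r + 8s)
Step 1: at (1, 4), ∇h = (4, 31) → (1, 4) − 0.1·(4, 31) = (0.6, 0.9)
Step 2: at (0.6, 0.9), ∇h = (3.9, 6.6) → (0.6, 0.9) − 0.1·(3.9, 6.6) = (0.21, 0.24)
Step 3: at (0.21, 0.24), ∇h = (1.44, 1.71) → (0.21, 0.24) − 0.1·(1.44, 1.71) = (0.066, 0.069)
h(0.066, 0.069) = 0.031914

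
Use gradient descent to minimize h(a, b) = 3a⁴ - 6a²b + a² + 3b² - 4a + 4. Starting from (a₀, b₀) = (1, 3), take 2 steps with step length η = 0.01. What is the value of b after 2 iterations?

2.802456

∇h = (12a³ - 12ab + 2a - 4, -6a² + 6b)
(a₁, b₁) = (1, 3) − 0.01·(-26, 12) = (1.26, 2.88)
(a₂, b₂) = (1.26, 2.88) − 0.01·(-21.021088, 7.7544) = (1.47021088, 2.802456)
b = 2.802456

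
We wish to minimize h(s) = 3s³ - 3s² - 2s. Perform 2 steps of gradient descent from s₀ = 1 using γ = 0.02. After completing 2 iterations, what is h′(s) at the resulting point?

h′(s) = 9s² - 6s - 2
s₁ = 1 − 0.02·1 = 0.98
s₂ = 0.98 − 0.02·0.7636 = 0.964728
h′(s) at (0.964728) = 0.587933025856

0.587933025856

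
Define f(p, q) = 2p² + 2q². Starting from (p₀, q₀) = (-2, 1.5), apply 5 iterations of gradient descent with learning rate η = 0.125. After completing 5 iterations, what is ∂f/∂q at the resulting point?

0.1875

∇f = (4p, 4q)
Step 1: at (-2, 1.5), ∇f = (-8, 6) → (-2, 1.5) − 0.125·(-8, 6) = (-1, 0.75)
Step 2: at (-1, 0.75), ∇f = (-4, 3) → (-1, 0.75) − 0.125·(-4, 3) = (-0.5, 0.375)
Step 3: at (-0.5, 0.375), ∇f = (-2, 1.5) → (-0.5, 0.375) − 0.125·(-2, 1.5) = (-0.25, 0.1875)
Step 4: at (-0.25, 0.1875), ∇f = (-1, 0.75) → (-0.25, 0.1875) − 0.125·(-1, 0.75) = (-0.125, 0.09375)
Step 5: at (-0.125, 0.09375), ∇f = (-0.5, 0.375) → (-0.125, 0.09375) − 0.125·(-0.5, 0.375) = (-0.0625, 0.046875)
∂f/∂q at (-0.0625, 0.046875) = 0.1875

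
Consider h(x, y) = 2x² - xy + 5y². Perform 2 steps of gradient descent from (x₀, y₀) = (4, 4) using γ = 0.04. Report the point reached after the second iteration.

(3.0592, 1.6768)

∇h = (4x - y, -x + 10y)
Step 1: at (4, 4), ∇h = (12, 36) → (4, 4) − 0.04·(12, 36) = (3.52, 2.56)
Step 2: at (3.52, 2.56), ∇h = (11.52, 22.08) → (3.52, 2.56) − 0.04·(11.52, 22.08) = (3.0592, 1.6768)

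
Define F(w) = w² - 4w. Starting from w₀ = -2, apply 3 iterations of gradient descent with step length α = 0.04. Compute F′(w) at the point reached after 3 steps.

F′(w) = 2w - 4
w₁ = -2 − 0.04·(-8) = -1.68
w₂ = -1.68 − 0.04·(-7.36) = -1.3856
w₃ = -1.3856 − 0.04·(-6.7712) = -1.114752
F′(w) at (-1.114752) = -6.229504

-6.229504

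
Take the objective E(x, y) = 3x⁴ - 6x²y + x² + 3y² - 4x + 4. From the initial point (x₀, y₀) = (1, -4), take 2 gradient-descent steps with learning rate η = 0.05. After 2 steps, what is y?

∇E = (12x³ - 12xy + 2x - 4, -6x² + 6y)
Step 1: at (1, -4), ∇E = (58, -30) → (1, -4) − 0.05·(58, -30) = (-1.9, -2.5)
Step 2: at (-1.9, -2.5), ∇E = (-147.108, -36.66) → (-1.9, -2.5) − 0.05·(-147.108, -36.66) = (5.4554, -0.667)
y = -0.667

-0.667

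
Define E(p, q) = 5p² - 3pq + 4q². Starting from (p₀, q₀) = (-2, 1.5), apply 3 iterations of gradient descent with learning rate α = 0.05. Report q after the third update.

∇E = (10p - 3q, -3p + 8q)
Step 1: at (-2, 1.5), ∇E = (-24.5, 18) → (-2, 1.5) − 0.05·(-24.5, 18) = (-0.775, 0.6)
Step 2: at (-0.775, 0.6), ∇E = (-9.55, 7.125) → (-0.775, 0.6) − 0.05·(-9.55, 7.125) = (-0.2975, 0.24375)
Step 3: at (-0.2975, 0.24375), ∇E = (-3.70625, 2.8425) → (-0.2975, 0.24375) − 0.05·(-3.70625, 2.8425) = (-0.1121875, 0.101625)
q = 0.101625

0.101625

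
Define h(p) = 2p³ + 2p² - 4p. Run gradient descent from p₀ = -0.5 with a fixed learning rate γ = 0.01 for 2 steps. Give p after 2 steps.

-0.4092215

h′(p) = 6p² + 4p - 4
Step 1: h′(-0.5) = -4.5; p₁ = -0.5 − 0.01·(-4.5) = -0.455
Step 2: h′(-0.455) = -4.57785; p₂ = -0.455 − 0.01·(-4.57785) = -0.4092215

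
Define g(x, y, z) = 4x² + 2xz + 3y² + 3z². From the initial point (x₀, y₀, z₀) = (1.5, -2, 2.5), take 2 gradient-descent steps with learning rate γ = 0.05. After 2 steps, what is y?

∇g = (8x + 2z, 6y, 2x + 6z)
(x₁, y₁, z₁) = (1.5, -2, 2.5) − 0.05·(17, -12, 18) = (0.65, -1.4, 1.6)
(x₂, y₂, z₂) = (0.65, -1.4, 1.6) − 0.05·(8.4, -8.4, 10.9) = (0.23, -0.98, 1.055)
y = -0.98

-0.98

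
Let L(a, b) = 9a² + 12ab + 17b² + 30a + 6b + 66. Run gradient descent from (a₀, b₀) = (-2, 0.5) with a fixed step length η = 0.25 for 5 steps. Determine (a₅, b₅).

∇L = (18a + 12b + 30, 12a + 34b + 6)
(a₁, b₁) = (-2, 0.5) − 0.25·(0, -1) = (-2, 0.75)
(a₂, b₂) = (-2, 0.75) − 0.25·(3, 7.5) = (-2.75, -1.125)
(a₃, b₃) = (-2.75, -1.125) − 0.25·(-33, -65.25) = (5.5, 15.1875)
(a₄, b₄) = (5.5, 15.1875) − 0.25·(311.25, 588.375) = (-72.3125, -131.90625)
(a₅, b₅) = (-72.3125, -131.90625) − 0.25·(-2854.5, -5346.5625) = (641.3125, 1204.734375)

(641.3125, 1204.734375)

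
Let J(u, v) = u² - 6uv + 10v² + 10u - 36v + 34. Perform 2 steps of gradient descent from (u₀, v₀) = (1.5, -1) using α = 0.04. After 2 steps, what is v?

∇J = (2u - 6v + 10, -6u + 20v - 36)
(u₁, v₁) = (1.5, -1) − 0.04·(19, -65) = (0.74, 1.6)
(u₂, v₂) = (0.74, 1.6) − 0.04·(1.88, -8.44) = (0.6648, 1.9376)
v = 1.9376

1.9376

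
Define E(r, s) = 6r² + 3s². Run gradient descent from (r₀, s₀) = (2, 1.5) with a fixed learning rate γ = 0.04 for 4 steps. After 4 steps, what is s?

∇E = (12r, 6s)
Step 1: at (2, 1.5), ∇E = (24, 9) → (2, 1.5) − 0.04·(24, 9) = (1.04, 1.14)
Step 2: at (1.04, 1.14), ∇E = (12.48, 6.84) → (1.04, 1.14) − 0.04·(12.48, 6.84) = (0.5408, 0.8664)
Step 3: at (0.5408, 0.8664), ∇E = (6.4896, 5.1984) → (0.5408, 0.8664) − 0.04·(6.4896, 5.1984) = (0.281216, 0.658464)
Step 4: at (0.281216, 0.658464), ∇E = (3.374592, 3.950784) → (0.281216, 0.658464) − 0.04·(3.374592, 3.950784) = (0.14623232, 0.50043264)
s = 0.50043264

0.50043264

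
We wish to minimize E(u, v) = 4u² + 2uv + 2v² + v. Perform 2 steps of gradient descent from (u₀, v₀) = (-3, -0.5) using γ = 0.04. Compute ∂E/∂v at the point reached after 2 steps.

∇E = (8u + 2v, 2u + 4v + 1)
Step 1: at (-3, -0.5), ∇E = (-25, -7) → (-3, -0.5) − 0.04·(-25, -7) = (-2, -0.22)
Step 2: at (-2, -0.22), ∇E = (-16.44, -3.88) → (-2, -0.22) − 0.04·(-16.44, -3.88) = (-1.3424, -0.0648)
∂E/∂v at (-1.3424, -0.0648) = -1.944

-1.944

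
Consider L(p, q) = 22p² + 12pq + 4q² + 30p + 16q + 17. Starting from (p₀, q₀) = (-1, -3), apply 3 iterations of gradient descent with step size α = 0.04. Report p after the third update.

∇L = (44p + 12q + 30, 12p + 8q + 16)
(p₁, q₁) = (-1, -3) − 0.04·(-50, -20) = (1, -2.2)
(p₂, q₂) = (1, -2.2) − 0.04·(47.6, 10.4) = (-0.904, -2.616)
(p₃, q₃) = (-0.904, -2.616) − 0.04·(-41.168, -15.776) = (0.74272, -1.98496)
p = 0.74272

0.74272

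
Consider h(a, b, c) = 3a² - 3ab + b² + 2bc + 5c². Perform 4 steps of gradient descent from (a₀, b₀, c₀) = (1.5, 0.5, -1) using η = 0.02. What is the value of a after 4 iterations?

1.03158552

∇h = (6a - 3b, -3a + 2b + 2c, 2b + 10c)
Step 1: at (1.5, 0.5, -1), ∇h = (7.5, -5.5, -9) → (1.5, 0.5, -1) − 0.02·(7.5, -5.5, -9) = (1.35, 0.61, -0.82)
Step 2: at (1.35, 0.61, -0.82), ∇h = (6.27, -4.47, -6.98) → (1.35, 0.61, -0.82) − 0.02·(6.27, -4.47, -6.98) = (1.2246, 0.6994, -0.6804)
Step 3: at (1.2246, 0.6994, -0.6804), ∇h = (5.2494, -3.6358, -5.4052) → (1.2246, 0.6994, -0.6804) − 0.02·(5.2494, -3.6358, -5.4052) = (1.119612, 0.772116, -0.572296)
Step 4: at (1.119612, 0.772116, -0.572296), ∇h = (4.401324, -2.959196, -4.178728) → (1.119612, 0.772116, -0.572296) − 0.02·(4.401324, -2.959196, -4.178728) = (1.03158552, 0.83129992, -0.48872144)
a = 1.03158552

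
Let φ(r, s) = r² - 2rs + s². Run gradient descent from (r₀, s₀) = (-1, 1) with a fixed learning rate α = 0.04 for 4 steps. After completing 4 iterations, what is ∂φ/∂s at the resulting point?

1.99148544

∇φ = (2r - 2s, -2r + 2s)
Step 1: at (-1, 1), ∇φ = (-4, 4) → (-1, 1) − 0.04·(-4, 4) = (-0.84, 0.84)
Step 2: at (-0.84, 0.84), ∇φ = (-3.36, 3.36) → (-0.84, 0.84) − 0.04·(-3.36, 3.36) = (-0.7056, 0.7056)
Step 3: at (-0.7056, 0.7056), ∇φ = (-2.8224, 2.8224) → (-0.7056, 0.7056) − 0.04·(-2.8224, 2.8224) = (-0.592704, 0.592704)
Step 4: at (-0.592704, 0.592704), ∇φ = (-2.370816, 2.370816) → (-0.592704, 0.592704) − 0.04·(-2.370816, 2.370816) = (-0.49787136, 0.49787136)
∂φ/∂s at (-0.49787136, 0.49787136) = 1.99148544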